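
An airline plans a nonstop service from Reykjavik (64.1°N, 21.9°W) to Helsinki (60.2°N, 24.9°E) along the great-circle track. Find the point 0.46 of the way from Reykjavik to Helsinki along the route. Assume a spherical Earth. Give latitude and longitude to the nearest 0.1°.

Write both endpoints as unit vectors p₁, p₂ with components (cos φ cos λ, cos φ sin λ, sin φ).
The central angle between the endpoints is δ = arccos(p₁·p₂) ≈ 0.379 rad (21.7°).
Interpolate at f = 0.46 with slerp weights a = sin((1−f)δ)/sin δ ≈ 0.549, b = sin(fδ)/sin δ ≈ 0.469.
p = a·p₁ + b·p₂ ≈ (0.434, 0.009, 0.901); φ = arcsin(p_z) ≈ 64.28°, λ = atan2(p_y, p_x) ≈ 1.14°.

≈ 64.3°N, 1.1°E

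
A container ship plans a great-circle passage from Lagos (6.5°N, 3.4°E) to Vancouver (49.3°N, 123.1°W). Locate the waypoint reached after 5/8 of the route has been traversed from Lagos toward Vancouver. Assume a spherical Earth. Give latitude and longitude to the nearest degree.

≈ (54°N, 56°W)

The haversine formula gives a central angle δ ≈ 1.875 rad (107.4°) between the endpoints.
Interpolate at f = 5/8 with slerp weights a = sin((1−f)δ)/sin δ ≈ 0.678, b = sin(fδ)/sin δ ≈ 0.966.
p = a·p₁ + b·p₂ ≈ (0.328, -0.488, 0.809); φ = arcsin(p_z) ≈ 53.99°, λ = atan2(p_y, p_x) ≈ -56.06°.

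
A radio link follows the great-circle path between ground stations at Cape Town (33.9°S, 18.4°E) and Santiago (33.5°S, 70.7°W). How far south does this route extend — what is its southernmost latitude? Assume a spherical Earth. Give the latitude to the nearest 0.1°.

≈ 43.1°S

The great circle lies in the plane with unit normal n̂ = (p₁ × p₂)/|p₁ × p₂|.
Here n̂_z ≈ -0.730; the vertex latitude is φ_max = arccos|n̂_z| ≈ 43.1°.
Check via Clairaut: cos φ_max = |cos φ₁| · sin C = cos(33.9°)·sin(118.4°) ≈ 0.730, again giving ≈ 43.1°.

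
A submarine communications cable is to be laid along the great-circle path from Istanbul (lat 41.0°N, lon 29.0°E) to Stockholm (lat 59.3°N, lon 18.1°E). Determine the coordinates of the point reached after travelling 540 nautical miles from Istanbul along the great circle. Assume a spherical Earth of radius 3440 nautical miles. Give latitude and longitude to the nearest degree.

≈ lat 50°N, lon 25°E

Write both endpoints as unit vectors p₁, p₂ with components (cos φ cos λ, cos φ sin λ, sin φ).
The central angle between the endpoints is δ = arccos(p₁·p₂) ≈ 0.341 rad (19.5°). The total great-circle distance is δ·R ≈ 0.341 × 3440 ≈ 1172 nmi, so the target fraction is f = 540/1172 ≈ 0.461.
Interpolate at f ≈ 0.461 with slerp weights a = sin((1−f)δ)/sin δ ≈ 0.547, b = sin(fδ)/sin δ ≈ 0.468.
p = a·p₁ + b·p₂ ≈ (0.588, 0.274, 0.761); φ = arcsin(p_z) ≈ 49.55°, λ = atan2(p_y, p_x) ≈ 25.01°.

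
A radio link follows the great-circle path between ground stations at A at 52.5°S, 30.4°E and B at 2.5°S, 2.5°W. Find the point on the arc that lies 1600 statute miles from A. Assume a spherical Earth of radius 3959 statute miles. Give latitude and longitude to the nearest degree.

Write both endpoints as unit vectors p₁, p₂ with components (cos φ cos λ, cos φ sin λ, sin φ).
The central angle between the endpoints is δ = arccos(p₁·p₂) ≈ 0.994 rad (57.0°). The total great-circle distance is δ·R ≈ 0.994 × 3959 ≈ 3936 mi, so the target fraction is f = 1600/3936 ≈ 0.407.
Interpolate at f ≈ 0.407 with slerp weights a = sin((1−f)δ)/sin δ ≈ 0.664, b = sin(fδ)/sin δ ≈ 0.469.
p = a·p₁ + b·p₂ ≈ (0.817, 0.184, -0.547); φ = arcsin(p_z) ≈ -33.16°, λ = atan2(p_y, p_x) ≈ 12.70°.

≈ 33°S, 13°E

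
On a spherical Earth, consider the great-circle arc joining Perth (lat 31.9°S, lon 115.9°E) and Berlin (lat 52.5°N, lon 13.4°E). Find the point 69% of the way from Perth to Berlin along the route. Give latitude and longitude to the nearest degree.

From cos δ = sin φ₁ sin φ₂ + cos φ₁ cos φ₂ cos Δλ, the central angle is δ ≈ 2.131 rad (122.1°).
Interpolate at f = 0.69 with slerp weights a = sin((1−f)δ)/sin δ ≈ 0.724, b = sin(fδ)/sin δ ≈ 1.174.
p = a·p₁ + b·p₂ ≈ (0.427, 0.719, 0.549); φ = arcsin(p_z) ≈ 33.30°, λ = atan2(p_y, p_x) ≈ 59.29°.

≈ lat 33°N, lon 59°E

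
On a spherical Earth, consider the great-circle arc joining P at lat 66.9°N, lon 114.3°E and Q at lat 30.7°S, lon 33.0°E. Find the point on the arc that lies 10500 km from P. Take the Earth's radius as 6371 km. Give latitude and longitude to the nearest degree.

≈ lat 12°S, lon 42°E

Convert each endpoint to a unit vector on the sphere (x = cos φ cos λ, y = cos φ sin λ, z = sin φ).
The central angle between the endpoints is δ = arccos(p₁·p₂) ≈ 2.003 rad (114.7°). The total great-circle distance is δ·R ≈ 2.003 × 6371 ≈ 12759 km, so the target fraction is f = 10500/12759 ≈ 0.823.
Interpolate at f ≈ 0.823 with slerp weights a = sin((1−f)δ)/sin δ ≈ 0.382, b = sin(fδ)/sin δ ≈ 1.098.
p = a·p₁ + b·p₂ ≈ (0.730, 0.651, -0.209); φ = arcsin(p_z) ≈ -12.05°, λ = atan2(p_y, p_x) ≈ 41.72°.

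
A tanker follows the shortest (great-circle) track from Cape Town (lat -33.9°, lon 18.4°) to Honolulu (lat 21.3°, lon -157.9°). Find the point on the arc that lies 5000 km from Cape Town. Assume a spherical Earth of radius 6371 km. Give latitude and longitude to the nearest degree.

≈ lat -74°, lon -24°

Convert each endpoint to a unit vector on the sphere (x = cos φ cos λ, y = cos φ sin λ, z = sin φ).
The central angle between the endpoints is δ = arccos(p₁·p₂) ≈ 2.914 rad (167.0°). The total great-circle distance is δ·R ≈ 2.914 × 6371 ≈ 18568 km, so the target fraction is f = 5000/18568 ≈ 0.269.
Interpolate at f ≈ 0.269 with slerp weights a = sin((1−f)δ)/sin δ ≈ 3.764, b = sin(fδ)/sin δ ≈ 3.138.
p = a·p₁ + b·p₂ ≈ (0.256, -0.114, -0.960); φ = arcsin(p_z) ≈ -73.72°, λ = atan2(p_y, p_x) ≈ -23.89°.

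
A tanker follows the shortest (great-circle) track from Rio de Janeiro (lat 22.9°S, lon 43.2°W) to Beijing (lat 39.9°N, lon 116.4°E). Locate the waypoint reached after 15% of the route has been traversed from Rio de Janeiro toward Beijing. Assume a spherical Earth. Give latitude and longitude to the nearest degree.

Convert each endpoint to a unit vector on the sphere (x = cos φ cos λ, y = cos φ sin λ, z = sin φ).
The central angle between the endpoints is δ = arccos(p₁·p₂) ≈ 2.719 rad (155.8°).
Interpolate at f = 0.15 with slerp weights a = sin((1−f)δ)/sin δ ≈ 1.800, b = sin(fδ)/sin δ ≈ 0.967.
p = a·p₁ + b·p₂ ≈ (0.879, -0.471, -0.080); φ = arcsin(p_z) ≈ -4.60°, λ = atan2(p_y, p_x) ≈ -28.17°.

≈ lat 5°S, lon 28°W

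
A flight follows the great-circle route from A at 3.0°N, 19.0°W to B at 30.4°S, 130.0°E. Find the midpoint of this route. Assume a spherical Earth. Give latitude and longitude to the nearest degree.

Convert each endpoint to a unit vector on the sphere (x = cos φ cos λ, y = cos φ sin λ, z = sin φ).
The central angle between the endpoints is δ = arccos(p₁·p₂) ≈ 2.442 rad (139.9°).
Interpolate at f = 1/2 with slerp weights a = sin((1−f)δ)/sin δ ≈ 1.458, b = sin(fδ)/sin δ ≈ 1.458.
p = a·p₁ + b·p₂ ≈ (0.568, 0.489, -0.661); φ = arcsin(p_z) ≈ -41.41°, λ = atan2(p_y, p_x) ≈ 40.73°.

≈ 41°S, 41°E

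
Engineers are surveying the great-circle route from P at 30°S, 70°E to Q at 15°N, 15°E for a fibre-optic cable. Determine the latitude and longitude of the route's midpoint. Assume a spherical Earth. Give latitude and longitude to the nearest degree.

From cos δ = sin φ₁ sin φ₂ + cos φ₁ cos φ₂ cos Δλ, the central angle is δ ≈ 1.213 rad (69.5°).
Interpolate at f = 1/2 with slerp weights a = sin((1−f)δ)/sin δ ≈ 0.608, b = sin(fδ)/sin δ ≈ 0.608.
p = a·p₁ + b·p₂ ≈ (0.748, 0.647, -0.147); φ = arcsin(p_z) ≈ -8.44°, λ = atan2(p_y, p_x) ≈ 40.87°.

≈ 8°S, 41°E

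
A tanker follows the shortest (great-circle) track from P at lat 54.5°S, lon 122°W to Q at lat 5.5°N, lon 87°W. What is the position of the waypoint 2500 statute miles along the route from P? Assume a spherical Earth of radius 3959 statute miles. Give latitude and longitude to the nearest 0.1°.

≈ lat 22.9°S, lon 98.5°W

The haversine formula gives a central angle δ ≈ 1.164 rad (66.7°) between the endpoints. The total great-circle distance is δ·R ≈ 1.164 × 3959 ≈ 4609 mi, so the target fraction is f = 2500/4609 ≈ 0.542.
Interpolate at f ≈ 0.542 with slerp weights a = sin((1−f)δ)/sin δ ≈ 0.553, b = sin(fδ)/sin δ ≈ 0.643.
p = a·p₁ + b·p₂ ≈ (-0.137, -0.911, -0.389); φ = arcsin(p_z) ≈ -22.87°, λ = atan2(p_y, p_x) ≈ -98.53°.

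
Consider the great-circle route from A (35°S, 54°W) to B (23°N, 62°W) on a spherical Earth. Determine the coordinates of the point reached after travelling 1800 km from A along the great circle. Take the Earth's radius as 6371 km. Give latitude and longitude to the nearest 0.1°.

From cos δ = sin φ₁ sin φ₂ + cos φ₁ cos φ₂ cos Δλ, the central angle is δ ≈ 1.021 rad (58.5°). The total great-circle distance is δ·R ≈ 1.021 × 6371 ≈ 6504 km, so the target fraction is f = 1800/6504 ≈ 0.277.
Interpolate at f ≈ 0.277 with slerp weights a = sin((1−f)δ)/sin δ ≈ 0.789, b = sin(fδ)/sin δ ≈ 0.327.
p = a·p₁ + b·p₂ ≈ (0.521, -0.789, -0.325); φ = arcsin(p_z) ≈ -18.97°, λ = atan2(p_y, p_x) ≈ -56.54°.

≈ (19.0°S, 56.5°W)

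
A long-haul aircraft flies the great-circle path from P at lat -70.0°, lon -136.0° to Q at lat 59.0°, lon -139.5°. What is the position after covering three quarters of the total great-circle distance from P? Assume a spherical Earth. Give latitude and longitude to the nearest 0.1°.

Write both endpoints as unit vectors p₁, p₂ with components (cos φ cos λ, cos φ sin λ, sin φ).
The central angle between the endpoints is δ = arccos(p₁·p₂) ≈ 2.252 rad (129.0°).
Interpolate at f = 3/4 with slerp weights a = sin((1−f)δ)/sin δ ≈ 0.687, b = sin(fδ)/sin δ ≈ 1.278.
p = a·p₁ + b·p₂ ≈ (-0.670, -0.591, 0.450); φ = arcsin(p_z) ≈ 26.75°, λ = atan2(p_y, p_x) ≈ -138.58°.

≈ lat 26.8°, lon -138.6°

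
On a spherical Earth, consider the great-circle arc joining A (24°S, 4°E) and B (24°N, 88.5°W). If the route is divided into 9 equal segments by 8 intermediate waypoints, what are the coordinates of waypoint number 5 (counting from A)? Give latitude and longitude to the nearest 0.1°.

Write both endpoints as unit vectors p₁, p₂ with components (cos φ cos λ, cos φ sin λ, sin φ).
The central angle between the endpoints is δ = arccos(p₁·p₂) ≈ 1.774 rad (101.6°).
Interpolate at f = 5/9 with slerp weights a = sin((1−f)δ)/sin δ ≈ 0.724, b = sin(fδ)/sin δ ≈ 0.851.
p = a·p₁ + b·p₂ ≈ (0.680, -0.731, 0.052); φ = arcsin(p_z) ≈ 2.96°, λ = atan2(p_y, p_x) ≈ -47.06°.

≈ (3.0°N, 47.1°W)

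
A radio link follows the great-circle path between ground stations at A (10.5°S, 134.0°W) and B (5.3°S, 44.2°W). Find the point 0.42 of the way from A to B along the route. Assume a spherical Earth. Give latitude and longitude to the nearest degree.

Write both endpoints as unit vectors p₁, p₂ with components (cos φ cos λ, cos φ sin λ, sin φ).
The central angle between the endpoints is δ = arccos(p₁·p₂) ≈ 1.551 rad (88.8°).
Interpolate at f = 0.42 with slerp weights a = sin((1−f)δ)/sin δ ≈ 0.783, b = sin(fδ)/sin δ ≈ 0.606.
p = a·p₁ + b·p₂ ≈ (-0.102, -0.975, -0.199); φ = arcsin(p_z) ≈ -11.46°, λ = atan2(p_y, p_x) ≈ -95.98°.

≈ (11°S, 96°W)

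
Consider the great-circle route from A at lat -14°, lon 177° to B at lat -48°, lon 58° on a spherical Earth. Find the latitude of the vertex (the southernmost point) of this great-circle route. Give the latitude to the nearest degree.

The great circle lies in the plane with unit normal n̂ = (p₁ × p₂)/|p₁ × p₂|.
Here n̂_z ≈ -0.573; the vertex latitude is φ_max = arccos|n̂_z| ≈ 55.0°.
Check via Clairaut: cos φ_max = |cos φ₁| · sin C = cos(14.0°)·sin(143.8°) ≈ 0.573, again giving ≈ 55.0°.

≈ -55°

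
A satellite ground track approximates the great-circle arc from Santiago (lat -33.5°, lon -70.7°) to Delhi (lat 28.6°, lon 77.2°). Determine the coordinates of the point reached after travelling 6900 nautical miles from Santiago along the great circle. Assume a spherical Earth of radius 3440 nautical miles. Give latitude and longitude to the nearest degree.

Write both endpoints as unit vectors p₁, p₂ with components (cos φ cos λ, cos φ sin λ, sin φ).
The central angle between the endpoints is δ = arccos(p₁·p₂) ≈ 2.656 rad (152.2°). The total great-circle distance is δ·R ≈ 2.656 × 3440 ≈ 9137 nmi, so the target fraction is f = 6900/9137 ≈ 0.755.
Interpolate at f ≈ 0.755 with slerp weights a = sin((1−f)δ)/sin δ ≈ 1.297, b = sin(fδ)/sin δ ≈ 1.943.
p = a·p₁ + b·p₂ ≈ (0.735, 0.643, 0.214); φ = arcsin(p_z) ≈ 12.37°, λ = atan2(p_y, p_x) ≈ 41.15°.

≈ lat 12°, lon 41°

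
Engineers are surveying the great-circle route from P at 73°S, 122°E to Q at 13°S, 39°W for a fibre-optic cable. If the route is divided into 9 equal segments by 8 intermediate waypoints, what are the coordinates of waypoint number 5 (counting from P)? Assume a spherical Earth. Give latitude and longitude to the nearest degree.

From cos δ = sin φ₁ sin φ₂ + cos φ₁ cos φ₂ cos Δλ, the central angle is δ ≈ 1.625 rad (93.1°).
Interpolate at f = 5/9 with slerp weights a = sin((1−f)δ)/sin δ ≈ 0.662, b = sin(fδ)/sin δ ≈ 0.786.
p = a·p₁ + b·p₂ ≈ (0.493, -0.318, -0.810); φ = arcsin(p_z) ≈ -54.09°, λ = atan2(p_y, p_x) ≈ -32.83°.

≈ 54°S, 33°W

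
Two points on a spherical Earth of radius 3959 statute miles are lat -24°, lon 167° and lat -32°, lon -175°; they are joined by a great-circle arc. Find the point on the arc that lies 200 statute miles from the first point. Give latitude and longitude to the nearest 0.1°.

≈ lat -25.5°, lon 169.8°

Write both endpoints as unit vectors p₁, p₂ with components (cos φ cos λ, cos φ sin λ, sin φ).
The central angle between the endpoints is δ = arccos(p₁·p₂) ≈ 0.310 rad (17.8°). The total great-circle distance is δ·R ≈ 0.310 × 3959 ≈ 1227 mi, so the target fraction is f = 200/1227 ≈ 0.163.
Interpolate at f ≈ 0.163 with slerp weights a = sin((1−f)δ)/sin δ ≈ 0.841, b = sin(fδ)/sin δ ≈ 0.166.
p = a·p₁ + b·p₂ ≈ (-0.889, 0.161, -0.430); φ = arcsin(p_z) ≈ -25.46°, λ = atan2(p_y, p_x) ≈ 169.75°.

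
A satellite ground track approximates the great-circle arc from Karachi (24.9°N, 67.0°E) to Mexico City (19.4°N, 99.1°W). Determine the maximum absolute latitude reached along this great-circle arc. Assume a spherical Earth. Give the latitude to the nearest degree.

The great circle lies in the plane with unit normal n̂ = (p₁ × p₂)/|p₁ × p₂|.
Here n̂_z ≈ -0.284; the vertex latitude is φ_max = arccos|n̂_z| ≈ 73.5°.
Check via Clairaut: cos φ_max = |cos φ₁| · sin C = cos(24.9°)·sin(18.3°) ≈ 0.284, again giving ≈ 73.5°.

≈ 73°N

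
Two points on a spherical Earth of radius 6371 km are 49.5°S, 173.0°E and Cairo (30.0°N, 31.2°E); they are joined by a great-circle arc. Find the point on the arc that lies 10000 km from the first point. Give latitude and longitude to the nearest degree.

≈ 13°S, 68°E

From cos δ = sin φ₁ sin φ₂ + cos φ₁ cos φ₂ cos Δλ, the central angle is δ ≈ 2.536 rad (145.3°). The total great-circle distance is δ·R ≈ 2.536 × 6371 ≈ 16157 km, so the target fraction is f = 10000/16157 ≈ 0.619.
Interpolate at f ≈ 0.619 with slerp weights a = sin((1−f)δ)/sin δ ≈ 1.446, b = sin(fδ)/sin δ ≈ 1.757.
p = a·p₁ + b·p₂ ≈ (0.370, 0.903, -0.221); φ = arcsin(p_z) ≈ -12.76°, λ = atan2(p_y, p_x) ≈ 67.74°.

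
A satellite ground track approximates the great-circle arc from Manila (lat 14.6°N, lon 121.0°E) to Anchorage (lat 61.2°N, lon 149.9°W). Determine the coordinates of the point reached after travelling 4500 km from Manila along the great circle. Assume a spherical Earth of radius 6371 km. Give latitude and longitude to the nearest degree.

≈ lat 48°N, lon 149°E

From cos δ = sin φ₁ sin φ₂ + cos φ₁ cos φ₂ cos Δλ, the central angle is δ ≈ 1.341 rad (76.8°). The total great-circle distance is δ·R ≈ 1.341 × 6371 ≈ 8541 km, so the target fraction is f = 4500/8541 ≈ 0.527.
Interpolate at f ≈ 0.527 with slerp weights a = sin((1−f)δ)/sin δ ≈ 0.609, b = sin(fδ)/sin δ ≈ 0.667.
p = a·p₁ + b·p₂ ≈ (-0.581, 0.344, 0.738); φ = arcsin(p_z) ≈ 47.53°, λ = atan2(p_y, p_x) ≈ 149.40°.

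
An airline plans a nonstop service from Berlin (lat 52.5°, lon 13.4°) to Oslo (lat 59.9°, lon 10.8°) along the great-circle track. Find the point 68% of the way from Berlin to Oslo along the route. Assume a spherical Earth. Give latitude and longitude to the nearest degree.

≈ lat 58°, lon 12°

Convert each endpoint to a unit vector on the sphere (x = cos φ cos λ, y = cos φ sin λ, z = sin φ).
The central angle between the endpoints is δ = arccos(p₁·p₂) ≈ 0.132 rad (7.5°).
Interpolate at f = 0.68 with slerp weights a = sin((1−f)δ)/sin δ ≈ 0.321, b = sin(fδ)/sin δ ≈ 0.681.
p = a·p₁ + b·p₂ ≈ (0.525, 0.109, 0.844); φ = arcsin(p_z) ≈ 57.54°, λ = atan2(p_y, p_x) ≈ 11.75°.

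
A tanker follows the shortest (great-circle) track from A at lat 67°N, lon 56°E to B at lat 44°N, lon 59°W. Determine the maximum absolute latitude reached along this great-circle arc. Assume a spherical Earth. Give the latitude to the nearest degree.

≈ 73°N

The great circle lies in the plane with unit normal n̂ = (p₁ × p₂)/|p₁ × p₂|.
Here n̂_z ≈ -0.298; the vertex latitude is φ_max = arccos|n̂_z| ≈ 72.6°.
Check via Clairaut: cos φ_max = |cos φ₁| · sin C = cos(67.0°)·sin(49.8°) ≈ 0.298, again giving ≈ 72.6°.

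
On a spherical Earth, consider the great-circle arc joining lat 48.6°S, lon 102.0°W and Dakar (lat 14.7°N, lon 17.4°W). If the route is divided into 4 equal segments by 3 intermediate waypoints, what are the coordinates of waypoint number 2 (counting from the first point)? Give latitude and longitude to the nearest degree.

Convert each endpoint to a unit vector on the sphere (x = cos φ cos λ, y = cos φ sin λ, z = sin φ).
The central angle between the endpoints is δ = arccos(p₁·p₂) ≈ 1.701 rad (97.5°).
Interpolate at f = 2/4 with slerp weights a = sin((1−f)δ)/sin δ ≈ 0.758, b = sin(fδ)/sin δ ≈ 0.758.
p = a·p₁ + b·p₂ ≈ (0.596, -0.710, -0.376); φ = arcsin(p_z) ≈ -22.11°, λ = atan2(p_y, p_x) ≈ -50.00°.

≈ lat 22°S, lon 50°W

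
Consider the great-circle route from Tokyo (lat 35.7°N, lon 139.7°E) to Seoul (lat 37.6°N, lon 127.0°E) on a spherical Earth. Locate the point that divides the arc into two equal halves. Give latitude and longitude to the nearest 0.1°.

The haversine formula gives a central angle δ ≈ 0.181 rad (10.4°) between the endpoints.
Interpolate at f = 1/2 with slerp weights a = sin((1−f)δ)/sin δ ≈ 0.502, b = sin(fδ)/sin δ ≈ 0.502.
p = a·p₁ + b·p₂ ≈ (-0.550, 0.581, 0.599); φ = arcsin(p_z) ≈ 36.82°, λ = atan2(p_y, p_x) ≈ 133.43°.

≈ lat 36.8°N, lon 133.4°E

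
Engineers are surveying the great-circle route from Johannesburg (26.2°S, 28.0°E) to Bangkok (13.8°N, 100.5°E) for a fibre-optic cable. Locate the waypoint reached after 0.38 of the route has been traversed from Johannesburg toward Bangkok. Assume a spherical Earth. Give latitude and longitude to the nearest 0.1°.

From cos δ = sin φ₁ sin φ₂ + cos φ₁ cos φ₂ cos Δλ, the central angle is δ ≈ 1.413 rad (81.0°).
Interpolate at f = 0.38 with slerp weights a = sin((1−f)δ)/sin δ ≈ 0.778, b = sin(fδ)/sin δ ≈ 0.518.
p = a·p₁ + b·p₂ ≈ (0.525, 0.822, -0.220); φ = arcsin(p_z) ≈ -12.70°, λ = atan2(p_y, p_x) ≈ 57.46°.

≈ 12.7°S, 57.5°E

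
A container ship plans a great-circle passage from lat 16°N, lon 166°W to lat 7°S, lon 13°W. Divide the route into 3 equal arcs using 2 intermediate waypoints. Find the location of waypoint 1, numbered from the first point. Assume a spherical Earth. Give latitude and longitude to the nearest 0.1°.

Convert each endpoint to a unit vector on the sphere (x = cos φ cos λ, y = cos φ sin λ, z = sin φ).
The central angle between the endpoints is δ = arccos(p₁·p₂) ≈ 2.655 rad (152.1°).
Interpolate at f = 1/3 with slerp weights a = sin((1−f)δ)/sin δ ≈ 2.094, b = sin(fδ)/sin δ ≈ 1.653.
p = a·p₁ + b·p₂ ≈ (-0.355, -0.856, 0.376); φ = arcsin(p_z) ≈ 22.07°, λ = atan2(p_y, p_x) ≈ -112.50°.

≈ lat 22.1°N, lon 112.5°W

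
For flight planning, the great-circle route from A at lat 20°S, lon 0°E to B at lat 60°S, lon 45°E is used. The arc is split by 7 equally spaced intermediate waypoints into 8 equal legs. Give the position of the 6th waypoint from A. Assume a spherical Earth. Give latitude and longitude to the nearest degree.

≈ lat 52°S, lon 27°E

Write both endpoints as unit vectors p₁, p₂ with components (cos φ cos λ, cos φ sin λ, sin φ).
The central angle between the endpoints is δ = arccos(p₁·p₂) ≈ 0.891 rad (51.1°).
Interpolate at f = 6/8 with slerp weights a = sin((1−f)δ)/sin δ ≈ 0.284, b = sin(fδ)/sin δ ≈ 0.797.
p = a·p₁ + b·p₂ ≈ (0.549, 0.282, -0.787); φ = arcsin(p_z) ≈ -51.92°, λ = atan2(p_y, p_x) ≈ 27.18°.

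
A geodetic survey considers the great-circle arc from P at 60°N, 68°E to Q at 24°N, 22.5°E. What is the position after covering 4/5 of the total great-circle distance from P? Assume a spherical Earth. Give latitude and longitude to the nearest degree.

Write both endpoints as unit vectors p₁, p₂ with components (cos φ cos λ, cos φ sin λ, sin φ).
The central angle between the endpoints is δ = arccos(p₁·p₂) ≈ 0.833 rad (47.7°).
Interpolate at f = 4/5 with slerp weights a = sin((1−f)δ)/sin δ ≈ 0.224, b = sin(fδ)/sin δ ≈ 0.835.
p = a·p₁ + b·p₂ ≈ (0.747, 0.396, 0.534); φ = arcsin(p_z) ≈ 32.27°, λ = atan2(p_y, p_x) ≈ 27.92°.

≈ 32°N, 28°E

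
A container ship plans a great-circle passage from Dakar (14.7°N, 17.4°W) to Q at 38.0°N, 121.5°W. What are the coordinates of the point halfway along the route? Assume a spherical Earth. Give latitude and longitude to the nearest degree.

≈ 39°N, 62°W

Convert each endpoint to a unit vector on the sphere (x = cos φ cos λ, y = cos φ sin λ, z = sin φ).
The central angle between the endpoints is δ = arccos(p₁·p₂) ≈ 1.600 rad (91.7°).
Interpolate at f = 1/2 with slerp weights a = sin((1−f)δ)/sin δ ≈ 0.718, b = sin(fδ)/sin δ ≈ 0.718.
p = a·p₁ + b·p₂ ≈ (0.367, -0.690, 0.624); φ = arcsin(p_z) ≈ 38.61°, λ = atan2(p_y, p_x) ≈ -61.99°.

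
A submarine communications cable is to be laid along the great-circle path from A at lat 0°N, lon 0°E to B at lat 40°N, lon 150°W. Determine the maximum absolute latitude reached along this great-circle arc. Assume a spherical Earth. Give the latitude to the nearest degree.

≈ 59°N

The great circle lies in the plane with unit normal n̂ = (p₁ × p₂)/|p₁ × p₂|.
Here n̂_z ≈ -0.512; the vertex latitude is φ_max = arccos|n̂_z| ≈ 59.2°.
Check via Clairaut: cos φ_max = |cos φ₁| · sin C = cos(0.0°)·sin(30.8°) ≈ 0.512, again giving ≈ 59.2°.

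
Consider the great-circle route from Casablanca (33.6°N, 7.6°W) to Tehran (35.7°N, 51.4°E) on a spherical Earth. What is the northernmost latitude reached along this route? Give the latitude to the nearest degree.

The great circle lies in the plane with unit normal n̂ = (p₁ × p₂)/|p₁ × p₂|.
Here n̂_z ≈ +0.782; the vertex latitude is φ_max = arccos|n̂_z| ≈ 38.5°.
Check via Clairaut: cos φ_max = |cos φ₁| · sin C = cos(33.6°)·sin(69.9°) ≈ 0.782, again giving ≈ 38.5°.

≈ 39°N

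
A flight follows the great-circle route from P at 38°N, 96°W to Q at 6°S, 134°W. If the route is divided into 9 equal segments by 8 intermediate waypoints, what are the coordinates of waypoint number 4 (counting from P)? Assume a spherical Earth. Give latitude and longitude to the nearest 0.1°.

Write both endpoints as unit vectors p₁, p₂ with components (cos φ cos λ, cos φ sin λ, sin φ).
The central angle between the endpoints is δ = arccos(p₁·p₂) ≈ 0.985 rad (56.4°).
Interpolate at f = 4/9 with slerp weights a = sin((1−f)δ)/sin δ ≈ 0.624, b = sin(fδ)/sin δ ≈ 0.509.
p = a·p₁ + b·p₂ ≈ (-0.403, -0.853, 0.331); φ = arcsin(p_z) ≈ 19.34°, λ = atan2(p_y, p_x) ≈ -115.27°.

≈ 19.3°N, 115.3°W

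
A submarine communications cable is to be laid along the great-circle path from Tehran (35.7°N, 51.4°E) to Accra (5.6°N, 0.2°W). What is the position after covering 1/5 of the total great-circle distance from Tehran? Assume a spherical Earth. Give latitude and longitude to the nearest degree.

From cos δ = sin φ₁ sin φ₂ + cos φ₁ cos φ₂ cos Δλ, the central angle is δ ≈ 0.978 rad (56.0°).
Interpolate at f = 1/5 with slerp weights a = sin((1−f)δ)/sin δ ≈ 0.850, b = sin(fδ)/sin δ ≈ 0.234.
p = a·p₁ + b·p₂ ≈ (0.664, 0.539, 0.519); φ = arcsin(p_z) ≈ 31.26°, λ = atan2(p_y, p_x) ≈ 39.06°.

≈ 31°N, 39°E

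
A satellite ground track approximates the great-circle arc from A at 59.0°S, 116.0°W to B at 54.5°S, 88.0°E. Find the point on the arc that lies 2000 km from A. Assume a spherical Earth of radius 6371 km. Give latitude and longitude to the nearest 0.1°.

Write both endpoints as unit vectors p₁, p₂ with components (cos φ cos λ, cos φ sin λ, sin φ).
The central angle between the endpoints is δ = arccos(p₁·p₂) ≈ 1.132 rad (64.9°). The total great-circle distance is δ·R ≈ 1.132 × 6371 ≈ 7214 km, so the target fraction is f = 2000/7214 ≈ 0.277.
Interpolate at f ≈ 0.277 with slerp weights a = sin((1−f)δ)/sin δ ≈ 0.806, b = sin(fδ)/sin δ ≈ 0.341.
p = a·p₁ + b·p₂ ≈ (-0.175, -0.175, -0.969); φ = arcsin(p_z) ≈ -75.65°, λ = atan2(p_y, p_x) ≈ -134.97°.

≈ 75.7°S, 135.0°W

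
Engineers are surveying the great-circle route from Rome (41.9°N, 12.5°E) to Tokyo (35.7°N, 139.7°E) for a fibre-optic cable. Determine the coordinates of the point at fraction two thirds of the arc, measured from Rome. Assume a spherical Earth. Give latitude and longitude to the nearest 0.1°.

≈ 56.1°N, 108.1°E

From cos δ = sin φ₁ sin φ₂ + cos φ₁ cos φ₂ cos Δλ, the central angle is δ ≈ 1.547 rad (88.6°).
Interpolate at f = 2/3 with slerp weights a = sin((1−f)δ)/sin δ ≈ 0.493, b = sin(fδ)/sin δ ≈ 0.858.
p = a·p₁ + b·p₂ ≈ (-0.173, 0.530, 0.830); φ = arcsin(p_z) ≈ 56.10°, λ = atan2(p_y, p_x) ≈ 108.08°.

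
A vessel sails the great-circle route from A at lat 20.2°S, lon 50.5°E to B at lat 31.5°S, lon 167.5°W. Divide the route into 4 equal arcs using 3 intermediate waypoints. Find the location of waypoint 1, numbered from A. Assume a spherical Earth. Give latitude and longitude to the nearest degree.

Convert each endpoint to a unit vector on the sphere (x = cos φ cos λ, y = cos φ sin λ, z = sin φ).
The central angle between the endpoints is δ = arccos(p₁·p₂) ≈ 2.038 rad (116.8°).
Interpolate at f = 1/4 with slerp weights a = sin((1−f)δ)/sin δ ≈ 1.119, b = sin(fδ)/sin δ ≈ 0.546.
p = a·p₁ + b·p₂ ≈ (0.213, 0.709, -0.672); φ = arcsin(p_z) ≈ -42.20°, λ = atan2(p_y, p_x) ≈ 73.27°.

≈ lat 42°S, lon 73°E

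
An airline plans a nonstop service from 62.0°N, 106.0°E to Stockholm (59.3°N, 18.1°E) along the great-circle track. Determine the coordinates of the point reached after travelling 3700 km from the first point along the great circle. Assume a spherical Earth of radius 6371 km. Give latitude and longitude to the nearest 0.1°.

≈ 63.4°N, 28.8°E

From cos δ = sin φ₁ sin φ₂ + cos φ₁ cos φ₂ cos Δλ, the central angle is δ ≈ 0.695 rad (39.8°). The total great-circle distance is δ·R ≈ 0.695 × 6371 ≈ 4429 km, so the target fraction is f = 3700/4429 ≈ 0.835.
Interpolate at f ≈ 0.835 with slerp weights a = sin((1−f)δ)/sin δ ≈ 0.178, b = sin(fδ)/sin δ ≈ 0.857.
p = a·p₁ + b·p₂ ≈ (0.393, 0.216, 0.894); φ = arcsin(p_z) ≈ 63.37°, λ = atan2(p_y, p_x) ≈ 28.85°.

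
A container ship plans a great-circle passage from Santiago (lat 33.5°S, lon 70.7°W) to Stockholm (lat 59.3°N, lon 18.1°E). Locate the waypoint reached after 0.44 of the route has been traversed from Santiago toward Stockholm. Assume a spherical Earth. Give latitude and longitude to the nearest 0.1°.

≈ lat 11.2°N, lon 43.2°W

Write both endpoints as unit vectors p₁, p₂ with components (cos φ cos λ, cos φ sin λ, sin φ).
The central angle between the endpoints is δ = arccos(p₁·p₂) ≈ 2.055 rad (117.8°).
Interpolate at f = 0.44 with slerp weights a = sin((1−f)δ)/sin δ ≈ 1.032, b = sin(fδ)/sin δ ≈ 0.888.
p = a·p₁ + b·p₂ ≈ (0.715, -0.671, 0.194); φ = arcsin(p_z) ≈ 11.20°, λ = atan2(p_y, p_x) ≈ -43.17°.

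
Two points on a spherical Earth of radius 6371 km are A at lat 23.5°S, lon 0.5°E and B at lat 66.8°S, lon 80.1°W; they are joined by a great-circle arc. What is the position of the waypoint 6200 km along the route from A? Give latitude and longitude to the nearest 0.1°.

≈ lat 65.4°S, lon 57.9°W

Write both endpoints as unit vectors p₁, p₂ with components (cos φ cos λ, cos φ sin λ, sin φ).
The central angle between the endpoints is δ = arccos(p₁·p₂) ≈ 1.131 rad (64.8°). The total great-circle distance is δ·R ≈ 1.131 × 6371 ≈ 7207 km, so the target fraction is f = 6200/7207 ≈ 0.860.
Interpolate at f ≈ 0.860 with slerp weights a = sin((1−f)δ)/sin δ ≈ 0.174, b = sin(fδ)/sin δ ≈ 0.913.
p = a·p₁ + b·p₂ ≈ (0.221, -0.353, -0.909); φ = arcsin(p_z) ≈ -65.37°, λ = atan2(p_y, p_x) ≈ -57.91°.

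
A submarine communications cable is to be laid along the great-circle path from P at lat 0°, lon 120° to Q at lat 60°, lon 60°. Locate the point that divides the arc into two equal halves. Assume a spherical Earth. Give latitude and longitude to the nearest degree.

Write both endpoints as unit vectors p₁, p₂ with components (cos φ cos λ, cos φ sin λ, sin φ).
The central angle between the endpoints is δ = arccos(p₁·p₂) ≈ 1.318 rad (75.5°).
Interpolate at f = 1/2 with slerp weights a = sin((1−f)δ)/sin δ ≈ 0.632, b = sin(fδ)/sin δ ≈ 0.632.
p = a·p₁ + b·p₂ ≈ (-0.158, 0.822, 0.548); φ = arcsin(p_z) ≈ 33.21°, λ = atan2(p_y, p_x) ≈ 100.89°.

≈ lat 33°, lon 101°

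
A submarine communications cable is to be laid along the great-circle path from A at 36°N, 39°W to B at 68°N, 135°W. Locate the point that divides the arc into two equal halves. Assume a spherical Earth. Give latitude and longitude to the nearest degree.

≈ 61°N, 65°W

Write both endpoints as unit vectors p₁, p₂ with components (cos φ cos λ, cos φ sin λ, sin φ).
The central angle between the endpoints is δ = arccos(p₁·p₂) ≈ 1.032 rad (59.1°).
Interpolate at f = 1/2 with slerp weights a = sin((1−f)δ)/sin δ ≈ 0.575, b = sin(fδ)/sin δ ≈ 0.575.
p = a·p₁ + b·p₂ ≈ (0.209, -0.445, 0.871); φ = arcsin(p_z) ≈ 60.55°, λ = atan2(p_y, p_x) ≈ -64.82°.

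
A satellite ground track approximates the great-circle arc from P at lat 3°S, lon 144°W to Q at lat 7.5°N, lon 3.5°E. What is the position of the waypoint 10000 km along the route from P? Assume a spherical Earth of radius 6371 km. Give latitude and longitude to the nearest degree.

≈ lat 9°N, lon 55°W

Write both endpoints as unit vectors p₁, p₂ with components (cos φ cos λ, cos φ sin λ, sin φ).
The central angle between the endpoints is δ = arccos(p₁·p₂) ≈ 2.572 rad (147.3°). The total great-circle distance is δ·R ≈ 2.572 × 6371 ≈ 16383 km, so the target fraction is f = 10000/16383 ≈ 0.610.
Interpolate at f ≈ 0.610 with slerp weights a = sin((1−f)δ)/sin δ ≈ 1.561, b = sin(fδ)/sin δ ≈ 1.853.
p = a·p₁ + b·p₂ ≈ (0.572, -0.804, 0.160); φ = arcsin(p_z) ≈ 9.22°, λ = atan2(p_y, p_x) ≈ -54.56°.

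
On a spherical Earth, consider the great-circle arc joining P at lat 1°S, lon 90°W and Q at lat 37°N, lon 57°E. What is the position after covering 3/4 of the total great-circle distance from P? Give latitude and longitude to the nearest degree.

Convert each endpoint to a unit vector on the sphere (x = cos φ cos λ, y = cos φ sin λ, z = sin φ).
The central angle between the endpoints is δ = arccos(p₁·p₂) ≈ 2.319 rad (132.9°).
Interpolate at f = 3/4 with slerp weights a = sin((1−f)δ)/sin δ ≈ 0.747, b = sin(fδ)/sin δ ≈ 1.345.
p = a·p₁ + b·p₂ ≈ (0.585, 0.154, 0.796); φ = arcsin(p_z) ≈ 52.78°, λ = atan2(p_y, p_x) ≈ 14.72°.

≈ lat 53°N, lon 15°E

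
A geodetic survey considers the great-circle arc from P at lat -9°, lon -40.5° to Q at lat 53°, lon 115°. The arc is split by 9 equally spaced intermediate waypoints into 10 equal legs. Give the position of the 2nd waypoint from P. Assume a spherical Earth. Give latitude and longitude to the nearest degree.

Convert each endpoint to a unit vector on the sphere (x = cos φ cos λ, y = cos φ sin λ, z = sin φ).
The central angle between the endpoints is δ = arccos(p₁·p₂) ≈ 2.299 rad (131.7°).
Interpolate at f = 2/10 with slerp weights a = sin((1−f)δ)/sin δ ≈ 1.292, b = sin(fδ)/sin δ ≈ 0.595.
p = a·p₁ + b·p₂ ≈ (0.819, -0.504, 0.273); φ = arcsin(p_z) ≈ 15.84°, λ = atan2(p_y, p_x) ≈ -31.62°.

≈ lat 16°, lon -32°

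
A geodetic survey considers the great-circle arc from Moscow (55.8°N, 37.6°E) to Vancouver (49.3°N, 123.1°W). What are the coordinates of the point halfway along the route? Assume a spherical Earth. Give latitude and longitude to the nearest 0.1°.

Convert each endpoint to a unit vector on the sphere (x = cos φ cos λ, y = cos φ sin λ, z = sin φ).
The central angle between the endpoints is δ = arccos(p₁·p₂) ≈ 1.286 rad (73.7°).
Interpolate at f = 1/2 with slerp weights a = sin((1−f)δ)/sin δ ≈ 0.625, b = sin(fδ)/sin δ ≈ 0.625.
p = a·p₁ + b·p₂ ≈ (0.056, -0.127, 0.990); φ = arcsin(p_z) ≈ 82.03°, λ = atan2(p_y, p_x) ≈ -66.31°.

≈ 82.0°N, 66.3°W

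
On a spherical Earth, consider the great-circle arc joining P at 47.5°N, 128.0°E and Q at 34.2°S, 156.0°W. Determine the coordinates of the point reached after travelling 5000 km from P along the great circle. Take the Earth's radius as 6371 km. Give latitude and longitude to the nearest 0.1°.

The haversine formula gives a central angle δ ≈ 1.854 rad (106.2°) between the endpoints. The total great-circle distance is δ·R ≈ 1.854 × 6371 ≈ 11811 km, so the target fraction is f = 5000/11811 ≈ 0.423.
Interpolate at f ≈ 0.423 with slerp weights a = sin((1−f)δ)/sin δ ≈ 0.913, b = sin(fδ)/sin δ ≈ 0.736.
p = a·p₁ + b·p₂ ≈ (-0.936, 0.238, 0.259); φ = arcsin(p_z) ≈ 15.04°, λ = atan2(p_y, p_x) ≈ 165.70°.

≈ 15.0°N, 165.7°E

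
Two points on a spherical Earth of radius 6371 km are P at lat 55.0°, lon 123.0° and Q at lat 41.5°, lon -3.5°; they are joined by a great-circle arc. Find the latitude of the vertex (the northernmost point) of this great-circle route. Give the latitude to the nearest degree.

≈ 69°

The great circle lies in the plane with unit normal n̂ = (p₁ × p₂)/|p₁ × p₂|.
Here n̂_z ≈ -0.361; the vertex latitude is φ_max = arccos|n̂_z| ≈ 68.9°.
Check via Clairaut: cos φ_max = |cos φ₁| · sin C = cos(55.0°)·sin(38.9°) ≈ 0.361, again giving ≈ 68.9°.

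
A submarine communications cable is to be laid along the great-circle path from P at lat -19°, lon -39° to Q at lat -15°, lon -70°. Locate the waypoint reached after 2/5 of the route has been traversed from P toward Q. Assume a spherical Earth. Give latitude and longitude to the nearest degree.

From cos δ = sin φ₁ sin φ₂ + cos φ₁ cos φ₂ cos Δλ, the central angle is δ ≈ 0.521 rad (29.9°).
Interpolate at f = 2/5 with slerp weights a = sin((1−f)δ)/sin δ ≈ 0.618, b = sin(fδ)/sin δ ≈ 0.416.
p = a·p₁ + b·p₂ ≈ (0.591, -0.745, -0.309); φ = arcsin(p_z) ≈ -17.98°, λ = atan2(p_y, p_x) ≈ -51.56°.

≈ lat -18°, lon -52°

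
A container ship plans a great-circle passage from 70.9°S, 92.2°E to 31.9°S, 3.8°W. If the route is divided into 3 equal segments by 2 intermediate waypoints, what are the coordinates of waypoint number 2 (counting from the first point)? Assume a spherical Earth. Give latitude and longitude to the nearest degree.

≈ 51°S, 8°E

The haversine formula gives a central angle δ ≈ 1.081 rad (61.9°) between the endpoints.
Interpolate at f = 2/3 with slerp weights a = sin((1−f)δ)/sin δ ≈ 0.400, b = sin(fδ)/sin δ ≈ 0.748.
p = a·p₁ + b·p₂ ≈ (0.628, 0.089, -0.773); φ = arcsin(p_z) ≈ -50.60°, λ = atan2(p_y, p_x) ≈ 8.02°.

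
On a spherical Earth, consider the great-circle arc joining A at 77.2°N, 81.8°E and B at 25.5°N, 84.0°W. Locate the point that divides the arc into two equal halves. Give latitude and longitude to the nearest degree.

Write both endpoints as unit vectors p₁, p₂ with components (cos φ cos λ, cos φ sin λ, sin φ).
The central angle between the endpoints is δ = arccos(p₁·p₂) ≈ 1.343 rad (76.9°).
Interpolate at f = 1/2 with slerp weights a = sin((1−f)δ)/sin δ ≈ 0.639, b = sin(fδ)/sin δ ≈ 0.639.
p = a·p₁ + b·p₂ ≈ (0.080, -0.433, 0.898); φ = arcsin(p_z) ≈ 63.86°, λ = atan2(p_y, p_x) ≈ -79.48°.

≈ 64°N, 79°W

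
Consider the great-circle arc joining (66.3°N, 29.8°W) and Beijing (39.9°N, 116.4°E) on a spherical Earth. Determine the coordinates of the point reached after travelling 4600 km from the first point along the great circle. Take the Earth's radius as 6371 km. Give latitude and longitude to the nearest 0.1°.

The haversine formula gives a central angle δ ≈ 1.233 rad (70.7°) between the endpoints. The total great-circle distance is δ·R ≈ 1.233 × 6371 ≈ 7857 km, so the target fraction is f = 4600/7857 ≈ 0.585.
Interpolate at f ≈ 0.585 with slerp weights a = sin((1−f)δ)/sin δ ≈ 0.519, b = sin(fδ)/sin δ ≈ 0.700.
p = a·p₁ + b·p₂ ≈ (-0.058, 0.378, 0.924); φ = arcsin(p_z) ≈ 67.53°, λ = atan2(p_y, p_x) ≈ 98.74°.

≈ (67.5°N, 98.7°E)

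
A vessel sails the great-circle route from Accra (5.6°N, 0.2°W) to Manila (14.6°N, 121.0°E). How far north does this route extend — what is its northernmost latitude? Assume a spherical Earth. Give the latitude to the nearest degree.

The great circle lies in the plane with unit normal n̂ = (p₁ × p₂)/|p₁ × p₂|.
Here n̂_z ≈ +0.936; the vertex latitude is φ_max = arccos|n̂_z| ≈ 20.7°.
Check via Clairaut: cos φ_max = |cos φ₁| · sin C = cos(5.6°)·sin(70.1°) ≈ 0.936, again giving ≈ 20.7°.

≈ 21°N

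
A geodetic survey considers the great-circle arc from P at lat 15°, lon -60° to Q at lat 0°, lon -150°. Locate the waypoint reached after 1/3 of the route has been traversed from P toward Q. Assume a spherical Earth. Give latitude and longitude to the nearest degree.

The haversine formula gives a central angle δ ≈ 1.571 rad (90.0°) between the endpoints.
Interpolate at f = 1/3 with slerp weights a = sin((1−f)δ)/sin δ ≈ 0.866, b = sin(fδ)/sin δ ≈ 0.500.
p = a·p₁ + b·p₂ ≈ (-0.015, -0.974, 0.224); φ = arcsin(p_z) ≈ 12.95°, λ = atan2(p_y, p_x) ≈ -90.87°.

≈ lat 13°, lon -91°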